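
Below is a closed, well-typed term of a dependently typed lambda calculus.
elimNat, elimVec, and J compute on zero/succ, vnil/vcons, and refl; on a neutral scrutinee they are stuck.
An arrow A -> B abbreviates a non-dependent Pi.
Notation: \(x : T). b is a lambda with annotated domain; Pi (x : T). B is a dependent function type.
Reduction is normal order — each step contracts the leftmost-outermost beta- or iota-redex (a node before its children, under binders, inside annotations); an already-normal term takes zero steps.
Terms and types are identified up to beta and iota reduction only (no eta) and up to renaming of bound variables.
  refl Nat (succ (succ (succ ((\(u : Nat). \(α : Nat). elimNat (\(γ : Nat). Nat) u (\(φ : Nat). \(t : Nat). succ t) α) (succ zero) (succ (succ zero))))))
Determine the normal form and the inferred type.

normal form:
  refl Nat (succ (succ (succ (succ (succ (succ zero))))))
the term's type:
  Eq Nat (succ (succ (succ (succ (succ (succ zero)))))) (succ (succ (succ (succ (succ (succ zero))))))
observation: 9 normal-order steps normalize the term, beginning with a beta-redex.


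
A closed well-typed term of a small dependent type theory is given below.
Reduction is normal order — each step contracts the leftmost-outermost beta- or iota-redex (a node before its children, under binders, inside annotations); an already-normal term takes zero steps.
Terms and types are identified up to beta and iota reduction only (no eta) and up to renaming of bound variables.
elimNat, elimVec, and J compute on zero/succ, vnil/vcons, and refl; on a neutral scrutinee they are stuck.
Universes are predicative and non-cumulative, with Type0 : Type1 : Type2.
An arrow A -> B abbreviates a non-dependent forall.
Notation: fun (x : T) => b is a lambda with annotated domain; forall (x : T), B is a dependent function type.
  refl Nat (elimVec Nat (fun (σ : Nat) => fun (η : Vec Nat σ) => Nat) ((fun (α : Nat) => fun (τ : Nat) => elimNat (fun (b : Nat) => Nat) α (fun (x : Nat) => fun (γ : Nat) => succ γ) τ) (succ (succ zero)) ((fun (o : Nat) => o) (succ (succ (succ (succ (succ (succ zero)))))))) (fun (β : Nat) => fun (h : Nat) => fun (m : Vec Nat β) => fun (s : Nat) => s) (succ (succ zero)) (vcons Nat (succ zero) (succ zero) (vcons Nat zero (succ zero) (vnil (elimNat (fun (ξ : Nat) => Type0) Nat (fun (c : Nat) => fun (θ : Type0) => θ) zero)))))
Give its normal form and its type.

reduced normal form:
  refl Nat (succ (succ (succ (succ (succ (succ (succ (succ zero))))))))
inferred type:
  Eq Nat (succ (succ (succ (succ (succ (succ (succ (succ zero)))))))) (succ (succ (succ (succ (succ (succ (succ (succ zero))))))))
observation: contracting an elimVec iota-redex first, the term normalizes in 33 steps.


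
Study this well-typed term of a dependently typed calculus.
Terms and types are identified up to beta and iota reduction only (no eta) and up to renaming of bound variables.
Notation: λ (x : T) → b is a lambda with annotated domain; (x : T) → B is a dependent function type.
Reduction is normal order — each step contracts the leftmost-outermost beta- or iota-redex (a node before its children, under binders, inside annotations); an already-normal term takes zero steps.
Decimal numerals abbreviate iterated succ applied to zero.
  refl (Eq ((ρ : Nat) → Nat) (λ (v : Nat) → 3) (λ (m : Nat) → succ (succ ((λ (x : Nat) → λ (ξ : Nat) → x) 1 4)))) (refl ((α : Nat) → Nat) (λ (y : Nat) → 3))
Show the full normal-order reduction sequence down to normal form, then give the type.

reduction (normal order):
  refl (Eq ((ρ : Nat) → Nat) (λ (v : Nat) → 3) (λ (m : Nat) → succ (succ ((λ (x : Nat) → λ (ξ : Nat) → x) 1 4)))) (refl ((α : Nat) → Nat) (λ (y : Nat) → 3))
  ~> refl (Eq ((ρ : Nat) → Nat) (λ (v : Nat) → 3) (λ (m : Nat) → succ (succ ((λ (x : Nat) → 1) 4)))) (refl ((ξ : Nat) → Nat) (λ (α : Nat) → 3))
  ~> refl (Eq ((ρ : Nat) → Nat) (λ (v : Nat) → 3) (λ (m : Nat) → 3)) (refl ((x : Nat) → Nat) (λ (ξ : Nat) → 3))
the term's type:
  Eq (Eq ((ρ : Nat) → Nat) (λ (v : Nat) → 3) (λ (m : Nat) → 3)) (refl ((x : Nat) → Nat) (λ (ξ : Nat) → 3)) (refl ((α : Nat) → Nat) (λ (y : Nat) → 3))


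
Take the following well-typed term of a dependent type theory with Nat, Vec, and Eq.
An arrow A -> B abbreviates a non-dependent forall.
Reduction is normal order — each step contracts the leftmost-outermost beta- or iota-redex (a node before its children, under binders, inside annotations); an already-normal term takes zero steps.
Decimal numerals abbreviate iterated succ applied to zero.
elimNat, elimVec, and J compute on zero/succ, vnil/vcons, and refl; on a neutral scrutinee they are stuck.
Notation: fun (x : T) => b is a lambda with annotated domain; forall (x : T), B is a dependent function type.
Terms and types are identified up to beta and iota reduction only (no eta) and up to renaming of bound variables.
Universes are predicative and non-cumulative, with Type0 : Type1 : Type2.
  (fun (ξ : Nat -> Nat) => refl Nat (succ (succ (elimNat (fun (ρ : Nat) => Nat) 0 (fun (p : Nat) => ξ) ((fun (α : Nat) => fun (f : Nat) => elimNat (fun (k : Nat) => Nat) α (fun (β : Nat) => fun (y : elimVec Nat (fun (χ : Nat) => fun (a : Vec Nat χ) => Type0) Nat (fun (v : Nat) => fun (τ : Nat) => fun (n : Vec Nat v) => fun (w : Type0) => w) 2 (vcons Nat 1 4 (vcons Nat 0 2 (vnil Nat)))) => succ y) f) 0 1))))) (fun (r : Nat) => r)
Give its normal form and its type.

resulting normal form:
  refl Nat 2
the term's type:
  Eq Nat 2 2


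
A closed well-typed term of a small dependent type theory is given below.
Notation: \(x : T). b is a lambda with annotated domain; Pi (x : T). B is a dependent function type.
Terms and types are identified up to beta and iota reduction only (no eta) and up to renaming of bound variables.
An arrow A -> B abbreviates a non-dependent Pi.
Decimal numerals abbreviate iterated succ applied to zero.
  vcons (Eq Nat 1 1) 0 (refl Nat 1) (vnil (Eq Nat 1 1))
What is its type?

inferred type:
  Vec (Eq Nat 1 1) 1


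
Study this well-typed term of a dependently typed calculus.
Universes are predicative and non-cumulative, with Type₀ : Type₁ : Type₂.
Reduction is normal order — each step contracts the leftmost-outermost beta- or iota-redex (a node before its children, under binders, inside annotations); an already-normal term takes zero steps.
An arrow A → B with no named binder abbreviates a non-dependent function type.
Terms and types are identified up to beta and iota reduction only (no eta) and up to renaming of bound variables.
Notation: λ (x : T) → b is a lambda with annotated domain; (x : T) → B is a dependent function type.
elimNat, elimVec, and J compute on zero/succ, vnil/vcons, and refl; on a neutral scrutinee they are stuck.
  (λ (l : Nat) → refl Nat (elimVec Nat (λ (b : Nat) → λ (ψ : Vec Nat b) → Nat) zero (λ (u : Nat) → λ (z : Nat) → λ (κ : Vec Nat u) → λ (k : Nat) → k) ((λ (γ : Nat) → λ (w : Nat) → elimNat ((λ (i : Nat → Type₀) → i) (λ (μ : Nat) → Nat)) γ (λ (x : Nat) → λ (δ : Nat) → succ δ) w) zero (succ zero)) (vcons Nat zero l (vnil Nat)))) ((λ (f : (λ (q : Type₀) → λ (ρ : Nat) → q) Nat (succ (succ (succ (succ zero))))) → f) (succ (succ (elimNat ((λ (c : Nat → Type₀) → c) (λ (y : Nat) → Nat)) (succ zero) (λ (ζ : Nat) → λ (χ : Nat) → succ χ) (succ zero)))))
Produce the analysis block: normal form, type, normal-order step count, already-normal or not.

resulting normal form:
  refl Nat zero
the term's type:
  Eq Nat zero zero
steps to reach normal form (normal order): 7
term was already normal: no
first contracted redex: a beta-redex


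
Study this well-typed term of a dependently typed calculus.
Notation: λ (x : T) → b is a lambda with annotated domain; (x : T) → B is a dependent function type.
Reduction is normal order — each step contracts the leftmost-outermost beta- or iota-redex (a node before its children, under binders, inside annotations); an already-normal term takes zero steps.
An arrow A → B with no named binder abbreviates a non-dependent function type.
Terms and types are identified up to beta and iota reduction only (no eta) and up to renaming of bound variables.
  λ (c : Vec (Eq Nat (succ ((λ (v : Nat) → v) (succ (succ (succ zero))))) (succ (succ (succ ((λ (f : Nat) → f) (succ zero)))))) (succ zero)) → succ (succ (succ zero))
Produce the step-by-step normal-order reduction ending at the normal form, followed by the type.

reduction (normal order):
  λ (c : Vec (Eq Nat (succ ((λ (v : Nat) → v) (succ (succ (succ zero))))) (succ (succ (succ ((λ (f : Nat) → f) (succ zero)))))) (succ zero)) → succ (succ (succ zero))
  ~> λ (c : Vec (Eq Nat (succ (succ (succ (succ zero)))) (succ (succ (succ ((λ (v : Nat) → v) (succ zero)))))) (succ zero)) → succ (succ (succ zero))
  ~> λ (c : Vec (Eq Nat (succ (succ (succ (succ zero)))) (succ (succ (succ (succ zero))))) (succ zero)) → succ (succ (succ zero))
the term's type:
  Vec (Eq Nat (succ (succ (succ (succ zero)))) (succ (succ (succ (succ zero))))) (succ zero) → Nat


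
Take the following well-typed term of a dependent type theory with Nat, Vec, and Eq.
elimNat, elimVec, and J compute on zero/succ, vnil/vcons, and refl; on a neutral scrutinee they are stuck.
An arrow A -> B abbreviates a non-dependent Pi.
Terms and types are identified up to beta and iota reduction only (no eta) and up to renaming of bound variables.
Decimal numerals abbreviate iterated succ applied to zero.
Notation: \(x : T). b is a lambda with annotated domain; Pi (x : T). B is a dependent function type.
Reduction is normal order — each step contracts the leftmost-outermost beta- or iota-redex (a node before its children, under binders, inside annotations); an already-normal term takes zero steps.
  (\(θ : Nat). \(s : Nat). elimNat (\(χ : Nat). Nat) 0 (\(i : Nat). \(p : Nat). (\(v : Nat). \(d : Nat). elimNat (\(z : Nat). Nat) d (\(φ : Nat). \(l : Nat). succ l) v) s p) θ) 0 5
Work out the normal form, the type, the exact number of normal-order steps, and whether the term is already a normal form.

normal form:
  0
inferred type:
  Nat
steps to reach normal form (normal order): 3
already normal: no
first redex: a beta-redex


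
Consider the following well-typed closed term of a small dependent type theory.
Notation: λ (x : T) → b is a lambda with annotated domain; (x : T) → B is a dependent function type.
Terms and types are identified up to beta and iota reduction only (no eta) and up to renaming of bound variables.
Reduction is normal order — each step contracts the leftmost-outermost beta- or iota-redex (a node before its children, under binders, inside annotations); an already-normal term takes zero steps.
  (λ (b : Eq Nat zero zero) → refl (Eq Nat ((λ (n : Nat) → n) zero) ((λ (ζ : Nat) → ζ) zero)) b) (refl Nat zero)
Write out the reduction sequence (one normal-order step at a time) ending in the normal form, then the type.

reduction (normal order):
  (λ (b : Eq Nat zero zero) → refl (Eq Nat ((λ (n : Nat) → n) zero) ((λ (ζ : Nat) → ζ) zero)) b) (refl Nat zero)
  ~> refl (Eq Nat ((λ (b : Nat) → b) zero) ((λ (n : Nat) → n) zero)) (refl Nat zero)
  ~> refl (Eq Nat zero ((λ (b : Nat) → b) zero)) (refl Nat zero)
  ~> refl (Eq Nat zero zero) (refl Nat zero)
the term's type:
  Eq (Eq Nat zero zero) (refl Nat zero) (refl Nat zero)


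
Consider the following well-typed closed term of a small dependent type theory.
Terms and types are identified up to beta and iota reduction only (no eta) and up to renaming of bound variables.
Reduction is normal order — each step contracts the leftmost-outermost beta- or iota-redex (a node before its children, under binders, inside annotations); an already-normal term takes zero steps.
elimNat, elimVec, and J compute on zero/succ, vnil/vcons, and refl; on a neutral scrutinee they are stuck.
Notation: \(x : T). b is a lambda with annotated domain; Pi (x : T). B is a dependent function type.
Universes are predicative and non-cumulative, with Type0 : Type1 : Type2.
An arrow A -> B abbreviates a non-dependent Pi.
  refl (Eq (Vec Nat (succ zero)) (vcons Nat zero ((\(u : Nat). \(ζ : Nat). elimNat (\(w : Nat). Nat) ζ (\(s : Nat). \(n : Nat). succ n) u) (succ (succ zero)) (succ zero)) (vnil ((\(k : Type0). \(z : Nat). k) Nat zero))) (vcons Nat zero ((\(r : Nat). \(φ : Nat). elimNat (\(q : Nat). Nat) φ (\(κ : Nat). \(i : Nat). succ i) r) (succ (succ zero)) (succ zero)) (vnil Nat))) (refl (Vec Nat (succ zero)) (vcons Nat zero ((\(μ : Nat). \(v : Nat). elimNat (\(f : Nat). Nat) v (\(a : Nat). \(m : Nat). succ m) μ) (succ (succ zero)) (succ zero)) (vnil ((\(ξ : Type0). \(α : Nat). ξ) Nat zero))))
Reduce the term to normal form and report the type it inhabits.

resulting normal form:
  refl (Eq (Vec Nat (succ zero)) (vcons Nat zero (succ (succ (succ zero))) (vnil Nat)) (vcons Nat zero (succ (succ (succ zero))) (vnil Nat))) (refl (Vec Nat (succ zero)) (vcons Nat zero (succ (succ (succ zero))) (vnil Nat)))
type:
  Eq (Eq (Vec Nat (succ zero)) (vcons Nat zero (succ (succ (succ zero))) (vnil Nat)) (vcons Nat zero (succ (succ (succ zero))) (vnil Nat))) (refl (Vec Nat (succ zero)) (vcons Nat zero (succ (succ (succ zero))) (vnil Nat))) (refl (Vec Nat (succ zero)) (vcons Nat zero (succ (succ (succ zero))) (vnil Nat)))


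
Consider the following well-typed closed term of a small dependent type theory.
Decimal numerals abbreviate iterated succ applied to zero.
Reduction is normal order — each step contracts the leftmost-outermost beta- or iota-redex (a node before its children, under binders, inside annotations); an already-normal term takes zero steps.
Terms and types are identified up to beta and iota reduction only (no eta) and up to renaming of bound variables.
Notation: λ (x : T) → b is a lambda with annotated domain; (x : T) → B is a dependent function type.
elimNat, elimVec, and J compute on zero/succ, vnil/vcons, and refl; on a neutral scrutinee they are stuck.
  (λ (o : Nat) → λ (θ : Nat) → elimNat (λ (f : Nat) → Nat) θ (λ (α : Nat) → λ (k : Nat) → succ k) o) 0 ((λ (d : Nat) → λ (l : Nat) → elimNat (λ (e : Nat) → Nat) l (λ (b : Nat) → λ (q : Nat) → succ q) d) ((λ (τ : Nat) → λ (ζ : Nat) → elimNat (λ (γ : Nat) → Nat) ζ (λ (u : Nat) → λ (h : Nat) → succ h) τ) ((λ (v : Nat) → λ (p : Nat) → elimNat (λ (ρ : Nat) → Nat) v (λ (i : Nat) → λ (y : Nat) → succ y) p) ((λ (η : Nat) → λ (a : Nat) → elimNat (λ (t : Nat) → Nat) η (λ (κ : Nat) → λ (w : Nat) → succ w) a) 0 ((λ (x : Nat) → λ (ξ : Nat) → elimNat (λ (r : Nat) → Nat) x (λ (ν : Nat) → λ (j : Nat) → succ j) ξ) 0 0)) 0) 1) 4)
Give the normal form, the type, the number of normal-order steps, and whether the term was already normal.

normal form:
  5
inferred type:
  Nat
reduction steps (normal order): 21
started in normal form: no
first contracted redex: a beta-redex


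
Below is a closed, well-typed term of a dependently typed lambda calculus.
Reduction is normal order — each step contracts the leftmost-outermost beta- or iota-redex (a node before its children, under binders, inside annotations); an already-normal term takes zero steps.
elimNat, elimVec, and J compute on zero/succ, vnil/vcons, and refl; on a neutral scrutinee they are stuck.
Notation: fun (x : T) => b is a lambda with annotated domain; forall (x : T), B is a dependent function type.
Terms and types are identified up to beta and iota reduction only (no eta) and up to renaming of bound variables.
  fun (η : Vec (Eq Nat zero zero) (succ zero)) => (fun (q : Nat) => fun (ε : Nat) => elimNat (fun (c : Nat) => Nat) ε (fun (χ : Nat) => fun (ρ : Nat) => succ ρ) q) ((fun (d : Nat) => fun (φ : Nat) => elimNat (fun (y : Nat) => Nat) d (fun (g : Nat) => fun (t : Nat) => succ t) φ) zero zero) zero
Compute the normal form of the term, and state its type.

resulting normal form:
  fun (η : Vec (Eq Nat zero zero) (succ zero)) => zero
inferred type:
  forall (η : Vec (Eq Nat zero zero) (succ zero)), Nat
observation: the leftmost-outermost redex is a beta-redex, and normalization takes 6 steps.


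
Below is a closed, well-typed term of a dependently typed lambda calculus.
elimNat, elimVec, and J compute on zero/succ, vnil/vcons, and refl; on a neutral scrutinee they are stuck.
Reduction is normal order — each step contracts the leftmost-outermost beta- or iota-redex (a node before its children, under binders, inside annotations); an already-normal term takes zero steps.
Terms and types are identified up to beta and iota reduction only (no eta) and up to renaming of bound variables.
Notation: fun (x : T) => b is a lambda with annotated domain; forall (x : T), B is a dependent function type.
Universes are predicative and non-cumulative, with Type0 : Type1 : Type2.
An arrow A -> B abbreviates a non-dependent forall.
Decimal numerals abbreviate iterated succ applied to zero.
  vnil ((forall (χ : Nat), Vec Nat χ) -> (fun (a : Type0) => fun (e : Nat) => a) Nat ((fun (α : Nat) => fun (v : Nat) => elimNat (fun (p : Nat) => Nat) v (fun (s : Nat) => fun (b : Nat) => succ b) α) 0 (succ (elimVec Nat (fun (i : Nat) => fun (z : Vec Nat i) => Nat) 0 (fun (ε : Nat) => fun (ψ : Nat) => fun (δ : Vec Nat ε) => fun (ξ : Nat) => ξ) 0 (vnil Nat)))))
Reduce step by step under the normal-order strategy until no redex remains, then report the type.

reduction (normal order):
  vnil ((forall (χ : Nat), Vec Nat χ) -> (fun (a : Type0) => fun (e : Nat) => a) Nat ((fun (α : Nat) => fun (v : Nat) => elimNat (fun (p : Nat) => Nat) v (fun (s : Nat) => fun (b : Nat) => succ b) α) 0 (succ (elimVec Nat (fun (i : Nat) => fun (z : Vec Nat i) => Nat) 0 (fun (ε : Nat) => fun (ψ : Nat) => fun (δ : Vec Nat ε) => fun (ξ : Nat) => ξ) 0 (vnil Nat)))))
  ~> vnil ((forall (χ : Nat), Vec Nat χ) -> (fun (a : Nat) => Nat) ((fun (e : Nat) => fun (α : Nat) => elimNat (fun (v : Nat) => Nat) α (fun (p : Nat) => fun (s : Nat) => succ s) e) 0 (succ (elimVec Nat (fun (b : Nat) => fun (i : Vec Nat b) => Nat) 0 (fun (z : Nat) => fun (ε : Nat) => fun (ψ : Vec Nat z) => fun (δ : Nat) => δ) 0 (vnil Nat)))))
  ~> vnil ((forall (χ : Nat), Vec Nat χ) -> Nat)
inferred type:
  Vec ((forall (χ : Nat), Vec Nat χ) -> Nat) 0


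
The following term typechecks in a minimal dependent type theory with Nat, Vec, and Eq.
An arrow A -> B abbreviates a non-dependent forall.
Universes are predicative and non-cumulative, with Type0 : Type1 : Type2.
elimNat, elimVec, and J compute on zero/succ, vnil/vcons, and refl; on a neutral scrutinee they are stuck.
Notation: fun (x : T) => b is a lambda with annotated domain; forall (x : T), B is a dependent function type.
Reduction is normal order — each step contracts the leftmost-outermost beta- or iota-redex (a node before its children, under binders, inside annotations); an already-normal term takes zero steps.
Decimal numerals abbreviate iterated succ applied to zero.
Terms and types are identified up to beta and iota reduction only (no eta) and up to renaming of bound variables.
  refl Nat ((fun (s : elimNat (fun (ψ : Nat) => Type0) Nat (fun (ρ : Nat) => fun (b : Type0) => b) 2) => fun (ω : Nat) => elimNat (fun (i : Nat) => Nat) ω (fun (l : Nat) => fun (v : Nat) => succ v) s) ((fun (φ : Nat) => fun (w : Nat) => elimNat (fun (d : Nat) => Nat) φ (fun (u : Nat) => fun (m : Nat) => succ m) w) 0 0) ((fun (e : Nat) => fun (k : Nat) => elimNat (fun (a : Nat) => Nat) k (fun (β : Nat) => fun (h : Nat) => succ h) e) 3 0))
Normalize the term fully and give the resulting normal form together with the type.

reduced normal form:
  refl Nat 3
the term's type:
  Eq Nat 3 3


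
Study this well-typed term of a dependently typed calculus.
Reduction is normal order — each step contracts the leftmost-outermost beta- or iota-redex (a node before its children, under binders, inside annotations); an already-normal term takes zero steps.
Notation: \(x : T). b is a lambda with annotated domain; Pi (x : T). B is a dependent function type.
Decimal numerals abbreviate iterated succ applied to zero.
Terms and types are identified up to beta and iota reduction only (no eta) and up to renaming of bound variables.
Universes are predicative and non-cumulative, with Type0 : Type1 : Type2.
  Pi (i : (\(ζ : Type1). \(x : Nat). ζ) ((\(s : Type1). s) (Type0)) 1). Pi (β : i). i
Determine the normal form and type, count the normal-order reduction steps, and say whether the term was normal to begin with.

reduced normal form:
  Pi (i : Type0). Pi (ζ : i). i
type:
  Type1
normal-order step count: 3
started in normal form: no
first contracted redex: a beta-redex


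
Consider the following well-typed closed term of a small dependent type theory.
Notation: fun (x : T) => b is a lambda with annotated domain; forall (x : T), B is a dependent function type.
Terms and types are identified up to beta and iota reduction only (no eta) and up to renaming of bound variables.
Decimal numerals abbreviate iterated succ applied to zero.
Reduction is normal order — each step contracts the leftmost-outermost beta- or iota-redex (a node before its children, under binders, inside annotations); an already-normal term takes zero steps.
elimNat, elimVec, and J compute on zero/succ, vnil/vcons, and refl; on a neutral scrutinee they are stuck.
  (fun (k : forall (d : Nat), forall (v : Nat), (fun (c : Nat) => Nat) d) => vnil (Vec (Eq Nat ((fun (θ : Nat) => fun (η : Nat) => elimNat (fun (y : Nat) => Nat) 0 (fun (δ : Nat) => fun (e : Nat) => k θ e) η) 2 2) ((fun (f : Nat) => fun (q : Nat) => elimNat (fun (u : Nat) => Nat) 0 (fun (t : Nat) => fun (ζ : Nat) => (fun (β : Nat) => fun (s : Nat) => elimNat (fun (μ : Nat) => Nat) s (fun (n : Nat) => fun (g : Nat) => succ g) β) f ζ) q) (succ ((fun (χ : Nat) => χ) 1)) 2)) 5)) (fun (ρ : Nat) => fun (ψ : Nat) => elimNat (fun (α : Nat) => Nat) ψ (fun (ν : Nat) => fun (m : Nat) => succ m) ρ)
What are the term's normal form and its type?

normal form:
  vnil (Vec (Eq Nat 4 4) 5)
the term's type:
  Vec (Vec (Eq Nat 4 4) 5) 0
observation: the term reaches its normal form after 57 normal-order steps.


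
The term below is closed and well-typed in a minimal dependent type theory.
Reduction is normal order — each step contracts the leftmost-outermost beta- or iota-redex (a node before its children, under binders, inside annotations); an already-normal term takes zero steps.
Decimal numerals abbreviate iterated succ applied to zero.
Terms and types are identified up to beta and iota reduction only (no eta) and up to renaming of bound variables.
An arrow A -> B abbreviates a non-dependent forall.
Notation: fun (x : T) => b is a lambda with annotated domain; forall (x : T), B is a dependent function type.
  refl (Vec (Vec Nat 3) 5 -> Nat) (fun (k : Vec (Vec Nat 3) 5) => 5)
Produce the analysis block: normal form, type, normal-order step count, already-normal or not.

normal form:
  refl (Vec (Vec Nat 3) 5 -> Nat) (fun (k : Vec (Vec Nat 3) 5) => 5)
the term's type:
  Eq (Vec (Vec Nat 3) 5 -> Nat) (fun (k : Vec (Vec Nat 3) 5) => 5) (fun (u : Vec (Vec Nat 3) 5) => 5)
steps to reach normal form (normal order): 0
started in normal form: yes


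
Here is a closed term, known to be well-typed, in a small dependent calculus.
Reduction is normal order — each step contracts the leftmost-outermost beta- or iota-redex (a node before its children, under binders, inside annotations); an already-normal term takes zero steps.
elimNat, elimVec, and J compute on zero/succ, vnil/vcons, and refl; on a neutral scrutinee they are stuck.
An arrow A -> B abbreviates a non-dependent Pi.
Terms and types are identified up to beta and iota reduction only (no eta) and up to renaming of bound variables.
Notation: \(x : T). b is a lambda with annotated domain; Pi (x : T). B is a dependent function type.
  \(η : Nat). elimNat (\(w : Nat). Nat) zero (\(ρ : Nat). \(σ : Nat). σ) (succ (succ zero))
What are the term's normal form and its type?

normal form:
  \(η : Nat). zero
the term's type:
  Nat -> Nat
observation: 7 normal-order steps separate the term from its normal form.


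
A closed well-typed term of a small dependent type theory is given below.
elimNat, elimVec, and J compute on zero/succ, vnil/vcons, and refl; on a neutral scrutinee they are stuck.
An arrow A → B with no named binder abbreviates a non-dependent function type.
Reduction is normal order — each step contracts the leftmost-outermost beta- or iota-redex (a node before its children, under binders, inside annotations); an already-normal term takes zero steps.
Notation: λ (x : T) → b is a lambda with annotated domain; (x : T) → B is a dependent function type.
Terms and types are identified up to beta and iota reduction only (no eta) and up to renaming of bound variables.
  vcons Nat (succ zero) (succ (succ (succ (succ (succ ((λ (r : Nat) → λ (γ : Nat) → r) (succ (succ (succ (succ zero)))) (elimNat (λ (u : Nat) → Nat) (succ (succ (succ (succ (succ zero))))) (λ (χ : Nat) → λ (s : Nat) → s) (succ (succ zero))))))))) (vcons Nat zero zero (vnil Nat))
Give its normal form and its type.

resulting normal form:
  vcons Nat (succ zero) (succ (succ (succ (succ (succ (succ (succ (succ (succ zero))))))))) (vcons Nat zero zero (vnil Nat))
type:
  Vec Nat (succ (succ zero))


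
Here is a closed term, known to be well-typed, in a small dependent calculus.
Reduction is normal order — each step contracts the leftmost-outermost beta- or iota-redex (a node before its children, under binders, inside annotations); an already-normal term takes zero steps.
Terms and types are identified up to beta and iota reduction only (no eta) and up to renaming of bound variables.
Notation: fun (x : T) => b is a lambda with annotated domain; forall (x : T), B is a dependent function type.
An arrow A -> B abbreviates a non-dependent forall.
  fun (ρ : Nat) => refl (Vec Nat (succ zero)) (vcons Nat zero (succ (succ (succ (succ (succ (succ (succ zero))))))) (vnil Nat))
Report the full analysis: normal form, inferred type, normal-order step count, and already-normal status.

normal form:
  fun (ρ : Nat) => refl (Vec Nat (succ zero)) (vcons Nat zero (succ (succ (succ (succ (succ (succ (succ zero))))))) (vnil Nat))
inferred type:
  Nat -> Eq (Vec Nat (succ zero)) (vcons Nat zero (succ (succ (succ (succ (succ (succ (succ zero))))))) (vnil Nat)) (vcons Nat zero (succ (succ (succ (succ (succ (succ (succ zero))))))) (vnil Nat))
reduction steps (normal order): 0
already normal: yes


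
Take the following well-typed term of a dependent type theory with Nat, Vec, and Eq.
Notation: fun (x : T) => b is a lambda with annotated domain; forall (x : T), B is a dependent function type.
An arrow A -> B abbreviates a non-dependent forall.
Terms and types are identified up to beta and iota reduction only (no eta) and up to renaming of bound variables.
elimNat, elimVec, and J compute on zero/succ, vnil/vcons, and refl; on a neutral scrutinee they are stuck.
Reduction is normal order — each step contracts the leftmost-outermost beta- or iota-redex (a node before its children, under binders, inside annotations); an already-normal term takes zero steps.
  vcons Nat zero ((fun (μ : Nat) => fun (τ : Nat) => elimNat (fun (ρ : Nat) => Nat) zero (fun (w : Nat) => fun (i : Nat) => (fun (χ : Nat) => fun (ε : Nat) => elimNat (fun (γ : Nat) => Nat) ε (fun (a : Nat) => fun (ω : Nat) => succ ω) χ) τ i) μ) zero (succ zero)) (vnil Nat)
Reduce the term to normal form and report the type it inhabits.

reduced normal form:
  vcons Nat zero zero (vnil Nat)
the term's type:
  Vec Nat (succ zero)


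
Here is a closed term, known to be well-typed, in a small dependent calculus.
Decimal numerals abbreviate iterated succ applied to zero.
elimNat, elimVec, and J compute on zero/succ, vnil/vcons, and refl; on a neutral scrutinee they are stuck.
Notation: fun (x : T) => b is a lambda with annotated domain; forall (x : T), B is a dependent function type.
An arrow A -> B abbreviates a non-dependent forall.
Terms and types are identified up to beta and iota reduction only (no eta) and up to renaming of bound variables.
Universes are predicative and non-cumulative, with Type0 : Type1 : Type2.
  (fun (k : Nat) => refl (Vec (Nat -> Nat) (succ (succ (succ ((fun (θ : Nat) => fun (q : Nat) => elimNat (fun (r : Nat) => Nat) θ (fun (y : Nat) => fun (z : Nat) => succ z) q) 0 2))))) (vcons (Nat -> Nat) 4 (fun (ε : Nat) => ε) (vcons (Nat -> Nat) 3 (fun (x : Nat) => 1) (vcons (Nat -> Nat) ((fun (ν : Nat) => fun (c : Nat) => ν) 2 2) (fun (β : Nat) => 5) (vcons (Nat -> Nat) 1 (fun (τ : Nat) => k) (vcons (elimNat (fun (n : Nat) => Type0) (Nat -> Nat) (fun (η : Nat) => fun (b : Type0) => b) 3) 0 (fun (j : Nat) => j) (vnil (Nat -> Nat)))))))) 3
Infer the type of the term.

the term's type:
  Eq (Vec (Nat -> Nat) 5) (vcons (Nat -> Nat) 4 (fun (k : Nat) => k) (vcons (Nat -> Nat) 3 (fun (θ : Nat) => 1) (vcons (Nat -> Nat) 2 (fun (q : Nat) => 5) (vcons (Nat -> Nat) 1 (fun (r : Nat) => 3) (vcons (Nat -> Nat) 0 (fun (y : Nat) => y) (vnil (Nat -> Nat))))))) (vcons (Nat -> Nat) 4 (fun (z : Nat) => z) (vcons (Nat -> Nat) 3 (fun (ε : Nat) => 1) (vcons (Nat -> Nat) 2 (fun (x : Nat) => 5) (vcons (Nat -> Nat) 1 (fun (ν : Nat) => 3) (vcons (Nat -> Nat) 0 (fun (c : Nat) => c) (vnil (Nat -> Nat)))))))


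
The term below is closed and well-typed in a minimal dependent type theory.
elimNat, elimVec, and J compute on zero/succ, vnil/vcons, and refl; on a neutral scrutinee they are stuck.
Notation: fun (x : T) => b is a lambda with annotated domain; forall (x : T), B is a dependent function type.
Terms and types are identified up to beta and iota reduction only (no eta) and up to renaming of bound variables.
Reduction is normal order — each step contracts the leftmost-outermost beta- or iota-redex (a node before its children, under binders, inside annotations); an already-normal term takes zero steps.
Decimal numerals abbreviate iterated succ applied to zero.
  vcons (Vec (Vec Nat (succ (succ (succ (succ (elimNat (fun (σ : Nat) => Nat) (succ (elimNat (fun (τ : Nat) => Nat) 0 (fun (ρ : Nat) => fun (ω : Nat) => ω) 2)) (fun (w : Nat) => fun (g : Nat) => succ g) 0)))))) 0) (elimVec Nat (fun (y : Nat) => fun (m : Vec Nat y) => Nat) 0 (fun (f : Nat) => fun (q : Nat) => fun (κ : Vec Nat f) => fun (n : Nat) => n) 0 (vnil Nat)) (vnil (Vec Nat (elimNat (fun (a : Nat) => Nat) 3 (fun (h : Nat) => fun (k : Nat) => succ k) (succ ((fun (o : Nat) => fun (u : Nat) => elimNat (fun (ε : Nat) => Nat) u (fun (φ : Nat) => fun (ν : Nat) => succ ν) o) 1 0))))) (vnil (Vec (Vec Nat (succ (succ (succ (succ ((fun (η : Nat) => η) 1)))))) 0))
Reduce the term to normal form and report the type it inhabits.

normal form:
  vcons (Vec (Vec Nat 5) 0) 0 (vnil (Vec Nat 5)) (vnil (Vec (Vec Nat 5) 0))
the term's type:
  Vec (Vec (Vec Nat 5) 0) 1


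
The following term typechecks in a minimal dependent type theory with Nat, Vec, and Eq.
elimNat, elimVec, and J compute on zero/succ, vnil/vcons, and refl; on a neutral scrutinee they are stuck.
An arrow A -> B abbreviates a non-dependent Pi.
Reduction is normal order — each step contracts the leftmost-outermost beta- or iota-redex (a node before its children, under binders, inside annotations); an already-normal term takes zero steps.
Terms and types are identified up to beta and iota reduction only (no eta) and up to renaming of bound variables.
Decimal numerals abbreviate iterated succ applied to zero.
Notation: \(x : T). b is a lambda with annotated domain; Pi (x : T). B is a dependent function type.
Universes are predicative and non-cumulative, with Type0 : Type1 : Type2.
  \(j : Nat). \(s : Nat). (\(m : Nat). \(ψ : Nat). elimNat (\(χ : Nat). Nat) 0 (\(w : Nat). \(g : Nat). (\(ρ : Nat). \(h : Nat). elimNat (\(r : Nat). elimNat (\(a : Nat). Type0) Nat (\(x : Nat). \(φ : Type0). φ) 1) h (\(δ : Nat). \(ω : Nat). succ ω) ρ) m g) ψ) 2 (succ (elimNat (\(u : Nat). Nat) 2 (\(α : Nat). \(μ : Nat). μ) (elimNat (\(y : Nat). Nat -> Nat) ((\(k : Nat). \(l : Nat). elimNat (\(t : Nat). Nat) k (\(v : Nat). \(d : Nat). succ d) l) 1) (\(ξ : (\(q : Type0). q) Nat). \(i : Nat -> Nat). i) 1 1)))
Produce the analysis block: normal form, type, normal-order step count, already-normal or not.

normal form:
  \(j : Nat). \(s : Nat). 6
inferred type:
  Nat -> Nat -> Nat
reduction steps (normal order): 47
term was already normal: no
first redex: a beta-redex


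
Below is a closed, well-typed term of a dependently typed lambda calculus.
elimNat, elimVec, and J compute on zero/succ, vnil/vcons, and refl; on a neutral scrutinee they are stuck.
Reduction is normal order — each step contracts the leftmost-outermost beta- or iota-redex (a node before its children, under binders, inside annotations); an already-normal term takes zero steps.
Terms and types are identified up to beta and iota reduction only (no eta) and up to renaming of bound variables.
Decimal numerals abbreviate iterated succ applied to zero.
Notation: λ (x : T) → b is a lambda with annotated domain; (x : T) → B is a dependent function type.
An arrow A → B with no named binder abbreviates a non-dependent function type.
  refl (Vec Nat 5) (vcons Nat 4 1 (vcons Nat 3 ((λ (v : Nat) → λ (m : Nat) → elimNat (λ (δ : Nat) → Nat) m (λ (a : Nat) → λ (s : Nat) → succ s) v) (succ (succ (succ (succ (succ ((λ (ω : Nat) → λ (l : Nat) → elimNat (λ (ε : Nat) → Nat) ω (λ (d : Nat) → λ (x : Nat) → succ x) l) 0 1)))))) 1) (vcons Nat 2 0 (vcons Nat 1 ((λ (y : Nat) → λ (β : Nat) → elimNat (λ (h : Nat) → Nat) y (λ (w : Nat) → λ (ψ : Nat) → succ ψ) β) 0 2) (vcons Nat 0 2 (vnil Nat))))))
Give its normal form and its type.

resulting normal form:
  refl (Vec Nat 5) (vcons Nat 4 1 (vcons Nat 3 7 (vcons Nat 2 0 (vcons Nat 1 2 (vcons Nat 0 2 (vnil Nat))))))
inferred type:
  Eq (Vec Nat 5) (vcons Nat 4 1 (vcons Nat 3 7 (vcons Nat 2 0 (vcons Nat 1 2 (vcons Nat 0 2 (vnil Nat)))))) (vcons Nat 4 1 (vcons Nat 3 7 (vcons Nat 2 0 (vcons Nat 1 2 (vcons Nat 0 2 (vnil Nat))))))
observation: 36 normal-order steps separate the term from its normal form.


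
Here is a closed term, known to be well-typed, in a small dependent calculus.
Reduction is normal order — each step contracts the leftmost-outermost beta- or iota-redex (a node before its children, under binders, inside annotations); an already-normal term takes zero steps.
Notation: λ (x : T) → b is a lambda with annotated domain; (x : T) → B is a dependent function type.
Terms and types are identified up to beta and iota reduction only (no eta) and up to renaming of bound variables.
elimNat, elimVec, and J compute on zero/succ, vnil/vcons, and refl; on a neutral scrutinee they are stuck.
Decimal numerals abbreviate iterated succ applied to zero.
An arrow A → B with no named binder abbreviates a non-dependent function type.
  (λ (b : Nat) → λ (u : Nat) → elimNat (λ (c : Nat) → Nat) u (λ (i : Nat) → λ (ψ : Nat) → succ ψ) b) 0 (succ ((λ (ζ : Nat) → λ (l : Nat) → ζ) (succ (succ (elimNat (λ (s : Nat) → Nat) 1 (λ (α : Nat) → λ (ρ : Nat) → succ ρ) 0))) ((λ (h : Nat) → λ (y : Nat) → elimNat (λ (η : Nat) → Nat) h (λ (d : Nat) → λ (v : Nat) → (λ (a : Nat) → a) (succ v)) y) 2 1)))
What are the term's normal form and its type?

reduced normal form:
  4
type:
  Nat
observation: the term reaches its normal form after 6 normal-order steps.


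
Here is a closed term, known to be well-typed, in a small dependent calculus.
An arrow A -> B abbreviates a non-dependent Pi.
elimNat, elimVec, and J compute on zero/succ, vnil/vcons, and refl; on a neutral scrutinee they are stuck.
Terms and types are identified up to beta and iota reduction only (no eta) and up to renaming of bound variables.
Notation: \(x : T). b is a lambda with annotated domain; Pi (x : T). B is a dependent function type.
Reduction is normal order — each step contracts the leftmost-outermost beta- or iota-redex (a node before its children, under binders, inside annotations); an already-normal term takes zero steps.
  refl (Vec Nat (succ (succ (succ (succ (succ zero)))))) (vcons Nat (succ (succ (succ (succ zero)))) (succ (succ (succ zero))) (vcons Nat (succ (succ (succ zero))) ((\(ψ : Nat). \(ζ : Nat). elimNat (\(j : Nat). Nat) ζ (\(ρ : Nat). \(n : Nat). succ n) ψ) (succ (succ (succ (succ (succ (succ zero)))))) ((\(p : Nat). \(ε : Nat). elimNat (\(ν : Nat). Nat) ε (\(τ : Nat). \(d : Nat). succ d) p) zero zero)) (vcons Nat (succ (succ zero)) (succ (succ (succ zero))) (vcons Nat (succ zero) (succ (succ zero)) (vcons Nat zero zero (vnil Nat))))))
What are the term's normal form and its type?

resulting normal form:
  refl (Vec Nat (succ (succ (succ (succ (succ zero)))))) (vcons Nat (succ (succ (succ (succ zero)))) (succ (succ (succ zero))) (vcons Nat (succ (succ (succ zero))) (succ (succ (succ (succ (succ (succ zero)))))) (vcons Nat (succ (succ zero)) (succ (succ (succ zero))) (vcons Nat (succ zero) (succ (succ zero)) (vcons Nat zero zero (vnil Nat))))))
inferred type:
  Eq (Vec Nat (succ (succ (succ (succ (succ zero)))))) (vcons Nat (succ (succ (succ (succ zero)))) (succ (succ (succ zero))) (vcons Nat (succ (succ (succ zero))) (succ (succ (succ (succ (succ (succ zero)))))) (vcons Nat (succ (succ zero)) (succ (succ (succ zero))) (vcons Nat (succ zero) (succ (succ zero)) (vcons Nat zero zero (vnil Nat)))))) (vcons Nat (succ (succ (succ (succ zero)))) (succ (succ (succ zero))) (vcons Nat (succ (succ (succ zero))) (succ (succ (succ (succ (succ (succ zero)))))) (vcons Nat (succ (succ zero)) (succ (succ (succ zero))) (vcons Nat (succ zero) (succ (succ zero)) (vcons Nat zero zero (vnil Nat))))))
observation: 24 normal-order steps separate the term from its normal form.


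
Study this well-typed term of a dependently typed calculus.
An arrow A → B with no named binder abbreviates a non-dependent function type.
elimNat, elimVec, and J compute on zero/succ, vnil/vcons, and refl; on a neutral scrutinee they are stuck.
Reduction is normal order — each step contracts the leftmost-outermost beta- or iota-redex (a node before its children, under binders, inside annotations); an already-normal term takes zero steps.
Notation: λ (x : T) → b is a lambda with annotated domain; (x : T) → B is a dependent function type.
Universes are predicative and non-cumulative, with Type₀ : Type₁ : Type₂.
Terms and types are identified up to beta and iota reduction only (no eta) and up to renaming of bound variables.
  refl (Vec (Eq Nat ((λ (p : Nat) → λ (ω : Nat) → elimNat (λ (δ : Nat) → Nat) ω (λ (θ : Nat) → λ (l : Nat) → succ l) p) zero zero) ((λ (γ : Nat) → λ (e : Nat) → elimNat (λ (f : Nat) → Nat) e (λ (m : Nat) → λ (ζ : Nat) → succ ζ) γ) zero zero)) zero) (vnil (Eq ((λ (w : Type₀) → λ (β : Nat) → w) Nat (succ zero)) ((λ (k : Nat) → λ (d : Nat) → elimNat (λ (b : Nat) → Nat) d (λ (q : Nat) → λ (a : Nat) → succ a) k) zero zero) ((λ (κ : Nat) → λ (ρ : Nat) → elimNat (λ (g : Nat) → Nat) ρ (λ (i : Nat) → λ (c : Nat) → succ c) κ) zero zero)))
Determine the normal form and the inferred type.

normal form:
  refl (Vec (Eq Nat zero zero) zero) (vnil (Eq Nat zero zero))
the term's type:
  Eq (Vec (Eq Nat zero zero) zero) (vnil (Eq Nat zero zero)) (vnil (Eq Nat zero zero))


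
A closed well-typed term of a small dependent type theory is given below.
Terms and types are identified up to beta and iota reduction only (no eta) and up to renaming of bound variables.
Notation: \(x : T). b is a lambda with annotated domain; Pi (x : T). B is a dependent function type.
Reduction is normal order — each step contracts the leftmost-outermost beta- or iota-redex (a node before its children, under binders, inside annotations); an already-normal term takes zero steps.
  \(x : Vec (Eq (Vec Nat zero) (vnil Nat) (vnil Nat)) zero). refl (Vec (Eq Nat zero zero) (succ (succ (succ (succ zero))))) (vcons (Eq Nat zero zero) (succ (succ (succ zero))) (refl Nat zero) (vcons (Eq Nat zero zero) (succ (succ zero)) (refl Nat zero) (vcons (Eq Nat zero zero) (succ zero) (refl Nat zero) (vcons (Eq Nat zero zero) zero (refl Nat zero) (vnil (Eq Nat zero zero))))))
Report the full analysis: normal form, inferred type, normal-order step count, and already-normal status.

reduced normal form:
  \(x : Vec (Eq (Vec Nat zero) (vnil Nat) (vnil Nat)) zero). refl (Vec (Eq Nat zero zero) (succ (succ (succ (succ zero))))) (vcons (Eq Nat zero zero) (succ (succ (succ zero))) (refl Nat zero) (vcons (Eq Nat zero zero) (succ (succ zero)) (refl Nat zero) (vcons (Eq Nat zero zero) (succ zero) (refl Nat zero) (vcons (Eq Nat zero zero) zero (refl Nat zero) (vnil (Eq Nat zero zero))))))
inferred type:
  Pi (x : Vec (Eq (Vec Nat zero) (vnil Nat) (vnil Nat)) zero). Eq (Vec (Eq Nat zero zero) (succ (succ (succ (succ zero))))) (vcons (Eq Nat zero zero) (succ (succ (succ zero))) (refl Nat zero) (vcons (Eq Nat zero zero) (succ (succ zero)) (refl Nat zero) (vcons (Eq Nat zero zero) (succ zero) (refl Nat zero) (vcons (Eq Nat zero zero) zero (refl Nat zero) (vnil (Eq Nat zero zero)))))) (vcons (Eq Nat zero zero) (succ (succ (succ zero))) (refl Nat zero) (vcons (Eq Nat zero zero) (succ (succ zero)) (refl Nat zero) (vcons (Eq Nat zero zero) (succ zero) (refl Nat zero) (vcons (Eq Nat zero zero) zero (refl Nat zero) (vnil (Eq Nat zero zero))))))
steps to reach normal form (normal order): 0
already normal: yes
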